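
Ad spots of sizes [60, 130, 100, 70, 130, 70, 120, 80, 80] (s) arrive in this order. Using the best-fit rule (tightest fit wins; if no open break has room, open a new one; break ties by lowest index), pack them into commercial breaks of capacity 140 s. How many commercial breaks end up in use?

8

  60 → break 1 (new)  [load 60/140]
  130 → break 2 (new)  [load 130/140]
  100 → break 3 (new)  [load 100/140]
  70 → break 1  [load 130/140]
  130 → break 4 (new)  [load 130/140]
  70 → break 5 (new)  [load 70/140]
  120 → break 6 (new)  [load 120/140]
  80 → break 7 (new)  [load 80/140]
  80 → break 8 (new)  [load 80/140]
8 commercial breaks opened.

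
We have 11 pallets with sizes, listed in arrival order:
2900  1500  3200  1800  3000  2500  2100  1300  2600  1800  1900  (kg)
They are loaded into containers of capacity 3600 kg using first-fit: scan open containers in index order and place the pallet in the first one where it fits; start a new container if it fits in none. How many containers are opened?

  2900 → container 1 (new)  [load 2900/3600]
  1500 → container 2 (new)  [load 1500/3600]
  3200 → container 3 (new)  [load 3200/3600]
  1800 → container 2  [load 3300/3600]
  3000 → container 4 (new)  [load 3000/3600]
  2500 → container 5 (new)  [load 2500/3600]
  2100 → container 6 (new)  [load 2100/3600]
  1300 → container 6  [load 3400/3600]
  2600 → container 7 (new)  [load 2600/3600]
  1800 → container 8 (new)  [load 1800/3600]
  1900 → container 9 (new)  [load 1900/3600]
9 containers opened.

9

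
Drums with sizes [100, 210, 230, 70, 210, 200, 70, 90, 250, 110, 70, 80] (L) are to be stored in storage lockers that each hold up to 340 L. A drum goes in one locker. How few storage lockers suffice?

Total = 250 + 230 + 210 + 210 + 200 + 110 + 100 + 90 + 80 + 70 + 70 + 70 = 1690 L.
Lower bound: ⌈1690/340⌉ = 5 storage lockers.
A packing using 6 storage lockers:
  locker 1: 250 + 90 = 340
  locker 2: 230 + 110 = 340
  locker 3: 210 + 100 = 310
  locker 4: 210 + 80 = 290
  locker 5: 200 + 70 + 70 = 340
  locker 6: 70 = 70
No arrangement into 5 storage lockers stays within capacity, so 6 is optimal.

6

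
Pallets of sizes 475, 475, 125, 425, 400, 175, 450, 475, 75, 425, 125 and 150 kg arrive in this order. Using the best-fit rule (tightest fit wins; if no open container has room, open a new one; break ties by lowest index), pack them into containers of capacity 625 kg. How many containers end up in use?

7

  475 → container 1 (new)  [load 475/625]
  475 → container 2 (new)  [load 475/625]
  125 → container 1  [load 600/625]
  425 → container 3 (new)  [load 425/625]
  400 → container 4 (new)  [load 400/625]
  175 → container 3  [load 600/625]
  450 → container 5 (new)  [load 450/625]
  475 → container 6 (new)  [load 475/625]
  75 → container 2  [load 550/625]
  425 → container 7 (new)  [load 425/625]
  125 → container 6  [load 600/625]
  150 → container 5  [load 600/625]
7 containers opened.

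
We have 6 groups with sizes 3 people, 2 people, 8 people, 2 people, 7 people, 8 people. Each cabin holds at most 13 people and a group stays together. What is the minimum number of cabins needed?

3

Total = 8 + 8 + 7 + 3 + 2 + 2 = 30 people.
Lower bound: ⌈30/13⌉ = 3 cabins.
A packing using 3 cabins:
  cabin 1: 8 + 3 + 2 = 13
  cabin 2: 8 + 2 = 10
  cabin 3: 7 = 7
This matches the lower bound, so 3 is optimal.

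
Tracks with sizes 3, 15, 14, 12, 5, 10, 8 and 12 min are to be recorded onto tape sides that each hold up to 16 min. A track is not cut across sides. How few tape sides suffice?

Total = 15 + 14 + 12 + 12 + 10 + 8 + 5 + 3 = 79 min.
Lower bound: ⌈79/16⌉ = 5 tape sides.
A packing using 6 tape sides:
  side 1: 15 = 15
  side 2: 14 = 14
  side 3: 12 + 3 = 15
  side 4: 12 = 12
  side 5: 10 + 5 = 15
  side 6: 8 = 8
No arrangement into 5 tape sides stays within capacity, so 6 is optimal.

6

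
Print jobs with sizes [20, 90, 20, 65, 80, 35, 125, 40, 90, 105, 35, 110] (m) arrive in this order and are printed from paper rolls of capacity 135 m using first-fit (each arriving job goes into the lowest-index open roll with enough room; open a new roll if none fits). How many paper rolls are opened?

  20 → roll 1 (new)  [load 20/135]
  90 → roll 1  [load 110/135]
  20 → roll 1  [load 130/135]
  65 → roll 2 (new)  [load 65/135]
  80 → roll 3 (new)  [load 80/135]
  35 → roll 2  [load 100/135]
  125 → roll 4 (new)  [load 125/135]
  40 → roll 3  [load 120/135]
  90 → roll 5 (new)  [load 90/135]
  105 → roll 6 (new)  [load 105/135]
  35 → roll 2  [load 135/135]
  110 → roll 7 (new)  [load 110/135]
7 paper rolls opened.

7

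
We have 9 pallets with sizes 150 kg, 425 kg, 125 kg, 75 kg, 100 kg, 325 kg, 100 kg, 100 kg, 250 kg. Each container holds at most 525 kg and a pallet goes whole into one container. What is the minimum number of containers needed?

4

Total = 425 + 325 + 250 + 150 + 125 + 100 + 100 + 100 + 75 = 1650 kg.
Lower bound: ⌈1650/525⌉ = 4 containers.
A packing using 4 containers:
  container 1: 425 + 100 = 525
  container 2: 325 + 150 = 475
  container 3: 250 + 125 + 100 = 475
  container 4: 100 + 75 = 175
This matches the lower bound, so 4 is optimal.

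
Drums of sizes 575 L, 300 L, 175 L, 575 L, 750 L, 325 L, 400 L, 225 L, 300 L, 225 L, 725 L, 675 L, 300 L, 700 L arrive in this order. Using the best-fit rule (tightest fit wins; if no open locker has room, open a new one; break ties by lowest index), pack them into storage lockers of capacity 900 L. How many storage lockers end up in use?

9

  575 → locker 1 (new)  [load 575/900]
  300 → locker 1  [load 875/900]
  175 → locker 2 (new)  [load 175/900]
  575 → locker 2  [load 750/900]
  750 → locker 3 (new)  [load 750/900]
  325 → locker 4 (new)  [load 325/900]
  400 → locker 4  [load 725/900]
  225 → locker 5 (new)  [load 225/900]
  300 → locker 5  [load 525/900]
  225 → locker 5  [load 750/900]
  725 → locker 6 (new)  [load 725/900]
  675 → locker 7 (new)  [load 675/900]
  300 → locker 8 (new)  [load 300/900]
  700 → locker 9 (new)  [load 700/900]
9 storage lockers opened.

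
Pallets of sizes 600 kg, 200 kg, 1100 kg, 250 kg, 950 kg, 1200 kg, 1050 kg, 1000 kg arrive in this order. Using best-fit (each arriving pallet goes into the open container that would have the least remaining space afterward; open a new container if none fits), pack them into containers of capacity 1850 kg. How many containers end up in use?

5

  600 → container 1 (new)  [load 600/1850]
  200 → container 1  [load 800/1850]
  1100 → container 2 (new)  [load 1100/1850]
  250 → container 2  [load 1350/1850]
  950 → container 1  [load 1750/1850]
  1200 → container 3 (new)  [load 1200/1850]
  1050 → container 4 (new)  [load 1050/1850]
  1000 → container 5 (new)  [load 1000/1850]
5 containers opened.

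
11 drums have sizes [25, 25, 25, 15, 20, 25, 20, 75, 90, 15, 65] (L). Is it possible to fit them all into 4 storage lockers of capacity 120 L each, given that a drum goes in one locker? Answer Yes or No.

Yes

A valid assignment using 4 storage lockers:
  locker 1: 90 + 25 = 115
  locker 2: 75 + 25 + 20 = 120
  locker 3: 65 + 25 + 25 = 115
  locker 4: 20 + 15 + 15 = 50
Every load is within 120 L, so 4 storage lockers suffice.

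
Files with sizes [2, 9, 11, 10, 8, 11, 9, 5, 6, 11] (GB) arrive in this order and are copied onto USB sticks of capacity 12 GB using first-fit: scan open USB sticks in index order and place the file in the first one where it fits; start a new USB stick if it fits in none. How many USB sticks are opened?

  2 → USB stick 1 (new)  [load 2/12]
  9 → USB stick 1  [load 11/12]
  11 → USB stick 2 (new)  [load 11/12]
  10 → USB stick 3 (new)  [load 10/12]
  8 → USB stick 4 (new)  [load 8/12]
  11 → USB stick 5 (new)  [load 11/12]
  9 → USB stick 6 (new)  [load 9/12]
  5 → USB stick 7 (new)  [load 5/12]
  6 → USB stick 7  [load 11/12]
  11 → USB stick 8 (new)  [load 11/12]
8 USB sticks opened.

8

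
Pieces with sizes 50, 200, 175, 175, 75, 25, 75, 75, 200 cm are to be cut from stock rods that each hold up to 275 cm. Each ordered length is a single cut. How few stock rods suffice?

Total = 200 + 200 + 175 + 175 + 75 + 75 + 75 + 50 + 25 = 1050 cm.
Lower bound: ⌈1050/275⌉ = 4 stock rods.
A packing using 4 stock rods:
  stock rod 1: 200 + 75 = 275
  stock rod 2: 200 + 75 = 275
  stock rod 3: 175 + 75 + 25 = 275
  stock rod 4: 175 + 50 = 225
This matches the lower bound, so 4 is optimal.

4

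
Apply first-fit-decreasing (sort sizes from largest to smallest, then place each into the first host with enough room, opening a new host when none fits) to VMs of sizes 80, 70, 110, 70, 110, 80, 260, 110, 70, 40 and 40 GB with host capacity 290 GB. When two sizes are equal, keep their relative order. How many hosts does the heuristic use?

Sorted descending: 260, 110, 110, 110, 80, 80, 70, 70, 70, 40, 40.
  260 → host 1 (new)  [load 260/290]
  110 → host 2 (new)  [load 110/290]
  110 → host 2  [load 220/290]
  110 → host 3 (new)  [load 110/290]
  80 → host 3  [load 190/290]
  80 → host 3  [load 270/290]
  70 → host 2  [load 290/290]
  70 → host 4 (new)  [load 70/290]
  70 → host 4  [load 140/290]
  40 → host 4  [load 180/290]
  40 → host 4  [load 220/290]
4 hosts opened.

4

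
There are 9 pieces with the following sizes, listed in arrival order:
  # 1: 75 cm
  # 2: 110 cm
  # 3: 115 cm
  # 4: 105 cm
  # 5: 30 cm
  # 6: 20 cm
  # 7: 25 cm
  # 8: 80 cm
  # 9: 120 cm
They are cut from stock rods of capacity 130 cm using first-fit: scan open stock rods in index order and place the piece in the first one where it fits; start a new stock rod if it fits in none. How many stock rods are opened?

  75 → stock rod 1 (new)  [load 75/130]
  110 → stock rod 2 (new)  [load 110/130]
  115 → stock rod 3 (new)  [load 115/130]
  105 → stock rod 4 (new)  [load 105/130]
  30 → stock rod 1  [load 105/130]
  20 → stock rod 1  [load 125/130]
  25 → stock rod 4  [load 130/130]
  80 → stock rod 5 (new)  [load 80/130]
  120 → stock rod 6 (new)  [load 120/130]
6 stock rods opened.

6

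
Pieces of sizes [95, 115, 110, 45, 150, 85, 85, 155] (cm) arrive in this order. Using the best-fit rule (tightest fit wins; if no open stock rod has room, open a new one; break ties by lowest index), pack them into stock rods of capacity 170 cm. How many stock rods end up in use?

  95 → stock rod 1 (new)  [load 95/170]
  115 → stock rod 2 (new)  [load 115/170]
  110 → stock rod 3 (new)  [load 110/170]
  45 → stock rod 2  [load 160/170]
  150 → stock rod 4 (new)  [load 150/170]
  85 → stock rod 5 (new)  [load 85/170]
  85 → stock rod 5  [load 170/170]
  155 → stock rod 6 (new)  [load 155/170]
6 stock rods opened.

6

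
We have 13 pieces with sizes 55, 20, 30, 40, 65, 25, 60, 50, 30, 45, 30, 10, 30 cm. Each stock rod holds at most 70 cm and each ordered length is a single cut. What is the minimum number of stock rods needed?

8

Total = 65 + 60 + 55 + 50 + 45 + 40 + 30 + 30 + 30 + 30 + 25 + 20 + 10 = 490 cm.
Lower bound: ⌈490/70⌉ = 7 stock rods.
A packing using 8 stock rods:
  stock rod 1: 65 = 65
  stock rod 2: 60 + 10 = 70
  stock rod 3: 55 = 55
  stock rod 4: 50 + 20 = 70
  stock rod 5: 45 + 25 = 70
  stock rod 6: 40 + 30 = 70
  stock rod 7: 30 + 30 = 60
  stock rod 8: 30 = 30
No arrangement into 7 stock rods stays within capacity, so 8 is optimal.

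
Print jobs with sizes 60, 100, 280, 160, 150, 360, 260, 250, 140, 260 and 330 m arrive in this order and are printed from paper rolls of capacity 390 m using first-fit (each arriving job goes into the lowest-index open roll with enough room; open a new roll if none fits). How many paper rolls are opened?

  60 → roll 1 (new)  [load 60/390]
  100 → roll 1  [load 160/390]
  280 → roll 2 (new)  [load 280/390]
  160 → roll 1  [load 320/390]
  150 → roll 3 (new)  [load 150/390]
  360 → roll 4 (new)  [load 360/390]
  260 → roll 5 (new)  [load 260/390]
  250 → roll 6 (new)  [load 250/390]
  140 → roll 3  [load 290/390]
  260 → roll 7 (new)  [load 260/390]
  330 → roll 8 (new)  [load 330/390]
8 paper rolls opened.

8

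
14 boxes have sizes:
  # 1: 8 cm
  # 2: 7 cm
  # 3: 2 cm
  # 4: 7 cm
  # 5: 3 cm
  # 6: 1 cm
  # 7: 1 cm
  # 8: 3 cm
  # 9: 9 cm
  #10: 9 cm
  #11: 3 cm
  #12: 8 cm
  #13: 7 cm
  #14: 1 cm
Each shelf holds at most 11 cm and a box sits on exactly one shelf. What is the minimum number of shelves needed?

Total = 9 + 9 + 8 + 8 + 7 + 7 + 7 + 3 + 3 + 3 + 2 + 1 + 1 + 1 = 69 cm.
Lower bound: ⌈69/11⌉ = 7 shelves.
A packing using 7 shelves:
  shelf 1: 9 + 2 = 11
  shelf 2: 9 + 1 + 1 = 11
  shelf 3: 8 + 3 = 11
  shelf 4: 8 + 3 = 11
  shelf 5: 7 + 3 + 1 = 11
  shelf 6: 7 = 7
  shelf 7: 7 = 7
This matches the lower bound, so 7 is optimal.

7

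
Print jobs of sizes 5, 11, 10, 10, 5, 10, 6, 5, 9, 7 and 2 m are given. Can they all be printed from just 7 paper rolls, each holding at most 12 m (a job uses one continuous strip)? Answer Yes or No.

Total = 80 m; ⌈80/12⌉ = 7.
The bound of 7 does not rule out 7, but exhaustive search shows no assignment into 7 paper rolls of capacity 12 m exists — the minimum is 8.

No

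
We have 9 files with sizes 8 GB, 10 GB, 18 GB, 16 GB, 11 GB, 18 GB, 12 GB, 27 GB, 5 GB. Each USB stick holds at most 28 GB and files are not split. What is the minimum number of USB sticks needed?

Total = 27 + 18 + 18 + 16 + 12 + 11 + 10 + 8 + 5 = 125 GB.
Lower bound: ⌈125/28⌉ = 5 USB sticks.
A packing using 5 USB sticks:
  USB stick 1: 27 = 27
  USB stick 2: 18 + 10 = 28
  USB stick 3: 18 + 8 = 26
  USB stick 4: 16 + 12 = 28
  USB stick 5: 11 + 5 = 16
This matches the lower bound, so 5 is optimal.

5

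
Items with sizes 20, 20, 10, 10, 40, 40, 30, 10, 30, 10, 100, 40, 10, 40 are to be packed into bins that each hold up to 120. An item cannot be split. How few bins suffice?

4

Total = 100 + 40 + 40 + 40 + 40 + 30 + 30 + 20 + 20 + 10 + 10 + 10 + 10 + 10 = 410.
Lower bound: ⌈410/120⌉ = 4 bins.
A packing using 4 bins:
  bin 1: 100 + 20 = 120
  bin 2: 40 + 40 + 40 = 120
  bin 3: 40 + 30 + 30 + 20 = 120
  bin 4: 10 + 10 + 10 + 10 + 10 = 50
This matches the lower bound, so 4 is optimal.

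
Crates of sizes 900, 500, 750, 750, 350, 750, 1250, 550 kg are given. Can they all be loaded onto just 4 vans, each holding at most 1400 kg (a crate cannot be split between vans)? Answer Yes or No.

Total = 5800 kg; ⌈5800/1400⌉ = 5.
At least 5 vans are required, but only 4 are allowed.

No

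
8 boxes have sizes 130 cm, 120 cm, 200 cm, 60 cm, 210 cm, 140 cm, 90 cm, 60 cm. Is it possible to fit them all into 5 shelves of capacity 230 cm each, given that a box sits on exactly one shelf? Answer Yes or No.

Yes

A valid assignment using 5 shelves:
  shelf 1: 210 = 210
  shelf 2: 200 = 200
  shelf 3: 140 + 90 = 230
  shelf 4: 130 + 60 = 190
  shelf 5: 120 + 60 = 180
Every load is within 230 cm, so 5 shelves suffice.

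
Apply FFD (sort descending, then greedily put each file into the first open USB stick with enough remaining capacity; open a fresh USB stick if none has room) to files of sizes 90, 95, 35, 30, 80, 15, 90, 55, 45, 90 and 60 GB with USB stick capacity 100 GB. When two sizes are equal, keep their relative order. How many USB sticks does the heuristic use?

Sorted descending: 95, 90, 90, 90, 80, 60, 55, 45, 35, 30, 15.
  95 → USB stick 1 (new)  [load 95/100]
  90 → USB stick 2 (new)  [load 90/100]
  90 → USB stick 3 (new)  [load 90/100]
  90 → USB stick 4 (new)  [load 90/100]
  80 → USB stick 5 (new)  [load 80/100]
  60 → USB stick 6 (new)  [load 60/100]
  55 → USB stick 7 (new)  [load 55/100]
  45 → USB stick 7  [load 100/100]
  35 → USB stick 6  [load 95/100]
  30 → USB stick 8 (new)  [load 30/100]
  15 → USB stick 5  [load 95/100]
8 USB sticks opened.

8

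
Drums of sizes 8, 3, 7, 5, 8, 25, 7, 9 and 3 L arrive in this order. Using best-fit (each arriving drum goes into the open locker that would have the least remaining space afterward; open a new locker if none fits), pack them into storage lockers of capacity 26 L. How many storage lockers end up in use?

  8 → locker 1 (new)  [load 8/26]
  3 → locker 1  [load 11/26]
  7 → locker 1  [load 18/26]
  5 → locker 1  [load 23/26]
  8 → locker 2 (new)  [load 8/26]
  25 → locker 3 (new)  [load 25/26]
  7 → locker 2  [load 15/26]
  9 → locker 2  [load 24/26]
  3 → locker 1  [load 26/26]
3 storage lockers opened.

3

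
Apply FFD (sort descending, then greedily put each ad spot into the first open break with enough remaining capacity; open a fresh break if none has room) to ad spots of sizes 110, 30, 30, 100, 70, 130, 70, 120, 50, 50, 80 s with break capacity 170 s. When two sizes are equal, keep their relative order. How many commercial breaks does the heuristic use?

6

Sorted descending: 130, 120, 110, 100, 80, 70, 70, 50, 50, 30, 30.
  130 → break 1 (new)  [load 130/170]
  120 → break 2 (new)  [load 120/170]
  110 → break 3 (new)  [load 110/170]
  100 → break 4 (new)  [load 100/170]
  80 → break 5 (new)  [load 80/170]
  70 → break 4  [load 170/170]
  70 → break 5  [load 150/170]
  50 → break 2  [load 170/170]
  50 → break 3  [load 160/170]
  30 → break 1  [load 160/170]
  30 → break 6 (new)  [load 30/170]
6 commercial breaks opened.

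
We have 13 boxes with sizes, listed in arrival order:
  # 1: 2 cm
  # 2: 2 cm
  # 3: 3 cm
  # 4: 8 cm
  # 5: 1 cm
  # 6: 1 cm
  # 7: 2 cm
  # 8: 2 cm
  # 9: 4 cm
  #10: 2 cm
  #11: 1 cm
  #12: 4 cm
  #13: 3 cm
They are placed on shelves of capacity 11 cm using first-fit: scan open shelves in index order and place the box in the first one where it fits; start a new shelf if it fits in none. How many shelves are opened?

4

  2 → shelf 1 (new)  [load 2/11]
  2 → shelf 1  [load 4/11]
  3 → shelf 1  [load 7/11]
  8 → shelf 2 (new)  [load 8/11]
  1 → shelf 1  [load 8/11]
  1 → shelf 1  [load 9/11]
  2 → shelf 1  [load 11/11]
  2 → shelf 2  [load 10/11]
  4 → shelf 3 (new)  [load 4/11]
  2 → shelf 3  [load 6/11]
  1 → shelf 2  [load 11/11]
  4 → shelf 3  [load 10/11]
  3 → shelf 4 (new)  [load 3/11]
4 shelves opened.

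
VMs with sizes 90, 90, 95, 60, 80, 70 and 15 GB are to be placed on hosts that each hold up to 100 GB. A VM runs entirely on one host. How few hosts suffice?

Total = 95 + 90 + 90 + 80 + 70 + 60 + 15 = 500 GB.
Lower bound: ⌈500/100⌉ = 5 hosts.
Also, 6 VMs each exceed 50 GB, and no two of those can share a host, so at least 6 hosts are needed.
A packing using 6 hosts:
  host 1: 95 = 95
  host 2: 90 = 90
  host 3: 90 = 90
  host 4: 80 + 15 = 95
  host 5: 70 = 70
  host 6: 60 = 60
This matches the lower bound, so 6 is optimal.

6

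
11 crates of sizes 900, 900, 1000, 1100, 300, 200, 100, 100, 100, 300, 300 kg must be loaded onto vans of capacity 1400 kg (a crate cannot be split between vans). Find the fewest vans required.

Total = 1100 + 1000 + 900 + 900 + 300 + 300 + 300 + 200 + 100 + 100 + 100 = 5300 kg.
Lower bound: ⌈5300/1400⌉ = 4 vans.
A packing using 4 vans:
  van 1: 1100 + 300 = 1400
  van 2: 1000 + 300 + 100 = 1400
  van 3: 900 + 300 + 200 = 1400
  van 4: 900 + 100 + 100 = 1100
This matches the lower bound, so 4 is optimal.

4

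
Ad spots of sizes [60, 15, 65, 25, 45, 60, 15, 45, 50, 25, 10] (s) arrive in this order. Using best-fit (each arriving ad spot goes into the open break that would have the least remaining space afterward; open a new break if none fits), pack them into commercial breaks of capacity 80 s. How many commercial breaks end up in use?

6

  60 → break 1 (new)  [load 60/80]
  15 → break 1  [load 75/80]
  65 → break 2 (new)  [load 65/80]
  25 → break 3 (new)  [load 25/80]
  45 → break 3  [load 70/80]
  60 → break 4 (new)  [load 60/80]
  15 → break 2  [load 80/80]
  45 → break 5 (new)  [load 45/80]
  50 → break 6 (new)  [load 50/80]
  25 → break 6  [load 75/80]
  10 → break 3  [load 80/80]
6 commercial breaks opened.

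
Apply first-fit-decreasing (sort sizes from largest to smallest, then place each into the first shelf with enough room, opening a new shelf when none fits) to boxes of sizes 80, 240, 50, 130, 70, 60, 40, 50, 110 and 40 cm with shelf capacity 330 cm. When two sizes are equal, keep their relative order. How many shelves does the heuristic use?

Sorted descending: 240, 130, 110, 80, 70, 60, 50, 50, 40, 40.
  240 → shelf 1 (new)  [load 240/330]
  130 → shelf 2 (new)  [load 130/330]
  110 → shelf 2  [load 240/330]
  80 → shelf 1  [load 320/330]
  70 → shelf 2  [load 310/330]
  60 → shelf 3 (new)  [load 60/330]
  50 → shelf 3  [load 110/330]
  50 → shelf 3  [load 160/330]
  40 → shelf 3  [load 200/330]
  40 → shelf 3  [load 240/330]
3 shelves opened.

3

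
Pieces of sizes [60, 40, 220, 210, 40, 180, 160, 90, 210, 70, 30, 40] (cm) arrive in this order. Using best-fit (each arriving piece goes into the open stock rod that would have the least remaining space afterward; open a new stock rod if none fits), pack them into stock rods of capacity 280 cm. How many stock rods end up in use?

5

  60 → stock rod 1 (new)  [load 60/280]
  40 → stock rod 1  [load 100/280]
  220 → stock rod 2 (new)  [load 220/280]
  210 → stock rod 3 (new)  [load 210/280]
  40 → stock rod 2  [load 260/280]
  180 → stock rod 1  [load 280/280]
  160 → stock rod 4 (new)  [load 160/280]
  90 → stock rod 4  [load 250/280]
  210 → stock rod 5 (new)  [load 210/280]
  70 → stock rod 3  [load 280/280]
  30 → stock rod 4  [load 280/280]
  40 → stock rod 5  [load 250/280]
5 stock rods opened.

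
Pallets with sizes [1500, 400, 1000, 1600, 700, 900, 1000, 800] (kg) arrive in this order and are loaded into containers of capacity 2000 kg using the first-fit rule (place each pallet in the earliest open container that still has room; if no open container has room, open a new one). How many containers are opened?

  1500 → container 1 (new)  [load 1500/2000]
  400 → container 1  [load 1900/2000]
  1000 → container 2 (new)  [load 1000/2000]
  1600 → container 3 (new)  [load 1600/2000]
  700 → container 2  [load 1700/2000]
  900 → container 4 (new)  [load 900/2000]
  1000 → container 4  [load 1900/2000]
  800 → container 5 (new)  [load 800/2000]
5 containers opened.

5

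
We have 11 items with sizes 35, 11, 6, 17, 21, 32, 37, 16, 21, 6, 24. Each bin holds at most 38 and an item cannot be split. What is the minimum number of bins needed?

Total = 37 + 35 + 32 + 24 + 21 + 21 + 17 + 16 + 11 + 6 + 6 = 226.
Lower bound: ⌈226/38⌉ = 6 bins.
A packing using 7 bins:
  bin 1: 37 = 37
  bin 2: 35 = 35
  bin 3: 32 + 6 = 38
  bin 4: 24 + 11 = 35
  bin 5: 21 + 17 = 38
  bin 6: 21 + 16 = 37
  bin 7: 6 = 6
No arrangement into 6 bins stays within capacity, so 7 is optimal.

7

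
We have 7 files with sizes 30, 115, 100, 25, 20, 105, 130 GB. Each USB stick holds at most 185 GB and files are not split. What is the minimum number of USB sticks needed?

Total = 130 + 115 + 105 + 100 + 30 + 25 + 20 = 525 GB.
Lower bound: ⌈525/185⌉ = 3 USB sticks.
Also, 4 files each exceed 185/2 GB, and no two of those can share a USB stick, so at least 4 USB sticks are needed.
A packing using 4 USB sticks:
  USB stick 1: 130 + 30 + 25 = 185
  USB stick 2: 115 + 20 = 135
  USB stick 3: 105 = 105
  USB stick 4: 100 = 100
This matches the lower bound, so 4 is optimal.

4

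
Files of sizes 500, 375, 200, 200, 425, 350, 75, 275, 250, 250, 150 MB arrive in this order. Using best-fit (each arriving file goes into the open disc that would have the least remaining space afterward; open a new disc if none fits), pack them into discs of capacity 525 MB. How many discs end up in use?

7

  500 → disc 1 (new)  [load 500/525]
  375 → disc 2 (new)  [load 375/525]
  200 → disc 3 (new)  [load 200/525]
  200 → disc 3  [load 400/525]
  425 → disc 4 (new)  [load 425/525]
  350 → disc 5 (new)  [load 350/525]
  75 → disc 4  [load 500/525]
  275 → disc 6 (new)  [load 275/525]
  250 → disc 6  [load 525/525]
  250 → disc 7 (new)  [load 250/525]
  150 → disc 2  [load 525/525]
7 discs opened.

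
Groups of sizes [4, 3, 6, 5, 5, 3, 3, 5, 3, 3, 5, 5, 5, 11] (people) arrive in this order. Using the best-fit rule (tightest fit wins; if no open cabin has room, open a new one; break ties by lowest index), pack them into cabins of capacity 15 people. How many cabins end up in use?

  4 → cabin 1 (new)  [load 4/15]
  3 → cabin 1  [load 7/15]
  6 → cabin 1  [load 13/15]
  5 → cabin 2 (new)  [load 5/15]
  5 → cabin 2  [load 10/15]
  3 → cabin 2  [load 13/15]
  3 → cabin 3 (new)  [load 3/15]
  5 → cabin 3  [load 8/15]
  3 → cabin 3  [load 11/15]
  3 → cabin 3  [load 14/15]
  5 → cabin 4 (new)  [load 5/15]
  5 → cabin 4  [load 10/15]
  5 → cabin 4  [load 15/15]
  11 → cabin 5 (new)  [load 11/15]
5 cabins opened.

5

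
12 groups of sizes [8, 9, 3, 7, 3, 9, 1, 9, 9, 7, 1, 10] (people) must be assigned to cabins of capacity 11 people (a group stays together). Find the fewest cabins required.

Total = 10 + 9 + 9 + 9 + 9 + 8 + 7 + 7 + 3 + 3 + 1 + 1 = 76 people.
Lower bound: ⌈76/11⌉ = 7 cabins.
Also, 8 groups each exceed 11/2 people, and no two of those can share a cabin, so at least 8 cabins are needed.
A packing using 8 cabins:
  cabin 1: 10 + 1 = 11
  cabin 2: 9 + 1 = 10
  cabin 3: 9 = 9
  cabin 4: 9 = 9
  cabin 5: 9 = 9
  cabin 6: 8 + 3 = 11
  cabin 7: 7 + 3 = 10
  cabin 8: 7 = 7
This matches the lower bound, so 8 is optimal.

8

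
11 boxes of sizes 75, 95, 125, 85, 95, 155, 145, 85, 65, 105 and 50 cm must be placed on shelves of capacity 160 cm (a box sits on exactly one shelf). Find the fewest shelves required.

Total = 155 + 145 + 125 + 105 + 95 + 95 + 85 + 85 + 75 + 65 + 50 = 1080 cm.
Lower bound: ⌈1080/160⌉ = 7 shelves.
Also, 8 boxes each exceed 80 cm, and no two of those can share a shelf, so at least 8 shelves are needed.
A packing using 8 shelves:
  shelf 1: 155 = 155
  shelf 2: 145 = 145
  shelf 3: 125 = 125
  shelf 4: 105 + 50 = 155
  shelf 5: 95 + 65 = 160
  shelf 6: 95 = 95
  shelf 7: 85 + 75 = 160
  shelf 8: 85 = 85
This matches the lower bound, so 8 is optimal.

8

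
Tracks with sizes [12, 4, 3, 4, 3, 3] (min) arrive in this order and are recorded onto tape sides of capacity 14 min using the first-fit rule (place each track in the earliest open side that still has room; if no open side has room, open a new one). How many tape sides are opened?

3

  12 → side 1 (new)  [load 12/14]
  4 → side 2 (new)  [load 4/14]
  3 → side 2  [load 7/14]
  4 → side 2  [load 11/14]
  3 → side 2  [load 14/14]
  3 → side 3 (new)  [load 3/14]
3 tape sides opened.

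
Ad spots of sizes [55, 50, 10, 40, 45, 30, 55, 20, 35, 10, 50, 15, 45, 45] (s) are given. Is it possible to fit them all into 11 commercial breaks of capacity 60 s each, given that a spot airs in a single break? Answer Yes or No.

Yes

A valid assignment using 10 commercial breaks:
  break 1: 55 = 55
  break 2: 55 = 55
  break 3: 50 + 10 = 60
  break 4: 50 + 10 = 60
  break 5: 45 + 15 = 60
  break 6: 45 = 45
  break 7: 45 = 45
  break 8: 40 + 20 = 60
  break 9: 35 = 35
  break 10: 30 = 30
That uses only 10 ≤ 11, so 11 commercial breaks are enough.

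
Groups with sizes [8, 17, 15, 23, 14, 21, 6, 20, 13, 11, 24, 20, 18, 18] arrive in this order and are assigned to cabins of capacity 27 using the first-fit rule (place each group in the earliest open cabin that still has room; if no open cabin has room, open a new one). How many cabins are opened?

  8 → cabin 1 (new)  [load 8/27]
  17 → cabin 1  [load 25/27]
  15 → cabin 2 (new)  [load 15/27]
  23 → cabin 3 (new)  [load 23/27]
  14 → cabin 4 (new)  [load 14/27]
  21 → cabin 5 (new)  [load 21/27]
  6 → cabin 2  [load 21/27]
  20 → cabin 6 (new)  [load 20/27]
  13 → cabin 4  [load 27/27]
  11 → cabin 7 (new)  [load 11/27]
  24 → cabin 8 (new)  [load 24/27]
  20 → cabin 9 (new)  [load 20/27]
  18 → cabin 10 (new)  [load 18/27]
  18 → cabin 11 (new)  [load 18/27]
11 cabins opened.

11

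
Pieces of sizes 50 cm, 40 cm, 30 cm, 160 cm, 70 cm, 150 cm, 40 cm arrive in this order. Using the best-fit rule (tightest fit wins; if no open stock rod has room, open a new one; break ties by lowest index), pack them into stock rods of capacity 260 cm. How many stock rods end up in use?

  50 → stock rod 1 (new)  [load 50/260]
  40 → stock rod 1  [load 90/260]
  30 → stock rod 1  [load 120/260]
  160 → stock rod 2 (new)  [load 160/260]
  70 → stock rod 2  [load 230/260]
  150 → stock rod 3 (new)  [load 150/260]
  40 → stock rod 3  [load 190/260]
3 stock rods opened.

3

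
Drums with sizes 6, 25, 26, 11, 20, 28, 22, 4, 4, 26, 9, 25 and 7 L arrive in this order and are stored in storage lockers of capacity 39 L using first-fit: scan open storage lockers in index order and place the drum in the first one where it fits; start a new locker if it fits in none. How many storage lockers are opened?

  6 → locker 1 (new)  [load 6/39]
  25 → locker 1  [load 31/39]
  26 → locker 2 (new)  [load 26/39]
  11 → locker 2  [load 37/39]
  20 → locker 3 (new)  [load 20/39]
  28 → locker 4 (new)  [load 28/39]
  22 → locker 5 (new)  [load 22/39]
  4 → locker 1  [load 35/39]
  4 → locker 1  [load 39/39]
  26 → locker 6 (new)  [load 26/39]
  9 → locker 3  [load 29/39]
  25 → locker 7 (new)  [load 25/39]
  7 → locker 3  [load 36/39]
7 storage lockers opened.

7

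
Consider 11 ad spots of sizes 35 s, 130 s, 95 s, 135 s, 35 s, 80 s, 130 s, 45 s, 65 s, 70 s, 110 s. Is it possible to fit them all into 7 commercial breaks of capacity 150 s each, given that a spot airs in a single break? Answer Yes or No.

Yes

A valid assignment using 7 commercial breaks:
  break 1: 135 = 135
  break 2: 130 = 130
  break 3: 130 = 130
  break 4: 110 + 35 = 145
  break 5: 95 + 45 = 140
  break 6: 80 + 70 = 150
  break 7: 65 + 35 = 100
Every load is within 150 s, so 7 commercial breaks suffice.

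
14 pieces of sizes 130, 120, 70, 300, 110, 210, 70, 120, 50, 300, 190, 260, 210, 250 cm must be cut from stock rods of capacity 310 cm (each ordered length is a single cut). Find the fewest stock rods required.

Total = 300 + 300 + 260 + 250 + 210 + 210 + 190 + 130 + 120 + 120 + 110 + 70 + 70 + 50 = 2390 cm.
Lower bound: ⌈2390/310⌉ = 8 stock rods.
A packing using 9 stock rods:
  stock rod 1: 300 = 300
  stock rod 2: 300 = 300
  stock rod 3: 260 + 50 = 310
  stock rod 4: 250 = 250
  stock rod 5: 210 + 70 = 280
  stock rod 6: 210 + 70 = 280
  stock rod 7: 190 + 120 = 310
  stock rod 8: 130 + 120 = 250
  stock rod 9: 110 = 110
No arrangement into 8 stock rods stays within capacity, so 9 is optimal.

9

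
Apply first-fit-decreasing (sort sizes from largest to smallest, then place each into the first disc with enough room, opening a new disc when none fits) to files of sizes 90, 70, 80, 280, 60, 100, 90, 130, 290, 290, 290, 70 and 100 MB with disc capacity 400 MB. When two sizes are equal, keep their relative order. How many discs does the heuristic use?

Sorted descending: 290, 290, 290, 280, 130, 100, 100, 90, 90, 80, 70, 70, 60.
  290 → disc 1 (new)  [load 290/400]
  290 → disc 2 (new)  [load 290/400]
  290 → disc 3 (new)  [load 290/400]
  280 → disc 4 (new)  [load 280/400]
  130 → disc 5 (new)  [load 130/400]
  100 → disc 1  [load 390/400]
  100 → disc 2  [load 390/400]
  90 → disc 3  [load 380/400]
  90 → disc 4  [load 370/400]
  80 → disc 5  [load 210/400]
  70 → disc 5  [load 280/400]
  70 → disc 5  [load 350/400]
  60 → disc 6 (new)  [load 60/400]
6 discs opened.

6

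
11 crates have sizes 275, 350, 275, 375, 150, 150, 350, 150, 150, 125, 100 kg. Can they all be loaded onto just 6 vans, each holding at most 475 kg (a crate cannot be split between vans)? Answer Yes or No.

Yes

A valid assignment using 6 vans:
  van 1: 375 + 100 = 475
  van 2: 350 + 125 = 475
  van 3: 350 = 350
  van 4: 275 + 150 = 425
  van 5: 275 + 150 = 425
  van 6: 150 + 150 = 300
Every load is within 475 kg, so 6 vans suffice.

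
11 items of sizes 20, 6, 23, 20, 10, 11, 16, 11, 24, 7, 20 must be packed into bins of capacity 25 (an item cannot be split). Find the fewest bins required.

8

Total = 24 + 23 + 20 + 20 + 20 + 16 + 11 + 11 + 10 + 7 + 6 = 168.
Lower bound: ⌈168/25⌉ = 7 bins.
A packing using 8 bins:
  bin 1: 24 = 24
  bin 2: 23 = 23
  bin 3: 20 = 20
  bin 4: 20 = 20
  bin 5: 20 = 20
  bin 6: 16 + 7 = 23
  bin 7: 11 + 11 = 22
  bin 8: 10 + 6 = 16
No arrangement into 7 bins stays within capacity, so 8 is optimal.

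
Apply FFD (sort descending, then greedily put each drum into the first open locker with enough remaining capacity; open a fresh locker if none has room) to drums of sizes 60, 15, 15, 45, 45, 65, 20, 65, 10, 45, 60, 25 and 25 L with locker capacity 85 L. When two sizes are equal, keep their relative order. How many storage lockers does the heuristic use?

Sorted descending: 65, 65, 60, 60, 45, 45, 45, 25, 25, 20, 15, 15, 10.
  65 → locker 1 (new)  [load 65/85]
  65 → locker 2 (new)  [load 65/85]
  60 → locker 3 (new)  [load 60/85]
  60 → locker 4 (new)  [load 60/85]
  45 → locker 5 (new)  [load 45/85]
  45 → locker 6 (new)  [load 45/85]
  45 → locker 7 (new)  [load 45/85]
  25 → locker 3  [load 85/85]
  25 → locker 4  [load 85/85]
  20 → locker 1  [load 85/85]
  15 → locker 2  [load 80/85]
  15 → locker 5  [load 60/85]
  10 → locker 5  [load 70/85]
7 storage lockers opened.

7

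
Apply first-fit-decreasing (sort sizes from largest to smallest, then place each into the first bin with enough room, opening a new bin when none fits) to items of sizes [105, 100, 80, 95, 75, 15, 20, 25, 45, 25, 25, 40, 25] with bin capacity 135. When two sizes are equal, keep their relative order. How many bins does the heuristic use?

6

Sorted descending: 105, 100, 95, 80, 75, 45, 40, 25, 25, 25, 25, 20, 15.
  105 → bin 1 (new)  [load 105/135]
  100 → bin 2 (new)  [load 100/135]
  95 → bin 3 (new)  [load 95/135]
  80 → bin 4 (new)  [load 80/135]
  75 → bin 5 (new)  [load 75/135]
  45 → bin 4  [load 125/135]
  40 → bin 3  [load 135/135]
  25 → bin 1  [load 130/135]
  25 → bin 2  [load 125/135]
  25 → bin 5  [load 100/135]
  25 → bin 5  [load 125/135]
  20 → bin 6 (new)  [load 20/135]
  15 → bin 6  [load 35/135]
6 bins opened.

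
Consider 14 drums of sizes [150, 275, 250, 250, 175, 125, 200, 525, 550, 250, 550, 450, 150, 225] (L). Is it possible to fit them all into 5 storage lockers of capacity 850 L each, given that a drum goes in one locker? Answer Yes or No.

Yes

A valid assignment using 5 storage lockers:
  locker 1: 550 + 275 = 825
  locker 2: 550 + 250 = 800
  locker 3: 525 + 200 + 125 = 850
  locker 4: 450 + 250 + 150 = 850
  locker 5: 250 + 225 + 175 + 150 = 800
Every load is within 850 L, so 5 storage lockers suffice.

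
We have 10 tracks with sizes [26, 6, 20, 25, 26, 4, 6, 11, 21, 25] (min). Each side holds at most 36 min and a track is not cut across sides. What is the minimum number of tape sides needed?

Total = 26 + 26 + 25 + 25 + 21 + 20 + 11 + 6 + 6 + 4 = 170 min.
Lower bound: ⌈170/36⌉ = 5 tape sides.
Also, 6 tracks each exceed 18 min, and no two of those can share a side, so at least 6 tape sides are needed.
A packing using 6 tape sides:
  side 1: 26 + 6 + 4 = 36
  side 2: 26 + 6 = 32
  side 3: 25 + 11 = 36
  side 4: 25 = 25
  side 5: 21 = 21
  side 6: 20 = 20
This matches the lower bound, so 6 is optimal.

6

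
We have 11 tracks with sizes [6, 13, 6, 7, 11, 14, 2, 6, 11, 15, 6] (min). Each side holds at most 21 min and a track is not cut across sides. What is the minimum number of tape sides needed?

5

Total = 15 + 14 + 13 + 11 + 11 + 7 + 6 + 6 + 6 + 6 + 2 = 97 min.
Lower bound: ⌈97/21⌉ = 5 tape sides.
A packing using 5 tape sides:
  side 1: 15 + 6 = 21
  side 2: 14 + 7 = 21
  side 3: 13 + 6 + 2 = 21
  side 4: 11 + 6 = 17
  side 5: 11 + 6 = 17
This matches the lower bound, so 5 is optimal.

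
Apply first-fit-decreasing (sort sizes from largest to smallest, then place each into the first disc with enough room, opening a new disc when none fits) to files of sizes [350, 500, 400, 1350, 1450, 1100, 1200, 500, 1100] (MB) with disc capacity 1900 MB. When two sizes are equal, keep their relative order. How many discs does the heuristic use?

Sorted descending: 1450, 1350, 1200, 1100, 1100, 500, 500, 400, 350.
  1450 → disc 1 (new)  [load 1450/1900]
  1350 → disc 2 (new)  [load 1350/1900]
  1200 → disc 3 (new)  [load 1200/1900]
  1100 → disc 4 (new)  [load 1100/1900]
  1100 → disc 5 (new)  [load 1100/1900]
  500 → disc 2  [load 1850/1900]
  500 → disc 3  [load 1700/1900]
  400 → disc 1  [load 1850/1900]
  350 → disc 4  [load 1450/1900]
5 discs opened.

5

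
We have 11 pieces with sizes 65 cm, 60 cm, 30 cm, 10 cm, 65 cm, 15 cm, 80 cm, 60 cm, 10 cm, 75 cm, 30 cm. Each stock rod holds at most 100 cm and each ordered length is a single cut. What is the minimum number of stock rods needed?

6

Total = 80 + 75 + 65 + 65 + 60 + 60 + 30 + 30 + 15 + 10 + 10 = 500 cm.
Lower bound: ⌈500/100⌉ = 5 stock rods.
Also, 6 pieces each exceed 50 cm, and no two of those can share a stock rod, so at least 6 stock rods are needed.
A packing using 6 stock rods:
  stock rod 1: 80 + 15 = 95
  stock rod 2: 75 + 10 + 10 = 95
  stock rod 3: 65 + 30 = 95
  stock rod 4: 65 + 30 = 95
  stock rod 5: 60 = 60
  stock rod 6: 60 = 60
This matches the lower bound, so 6 is optimal.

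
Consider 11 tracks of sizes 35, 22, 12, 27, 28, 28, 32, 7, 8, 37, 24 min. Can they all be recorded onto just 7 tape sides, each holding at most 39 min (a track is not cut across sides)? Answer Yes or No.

No

Total = 260 min; ⌈260/39⌉ = 7.
8 tracks each exceed half the capacity and cannot share a side, forcing at least 8 tape sides.
At least 8 tape sides are required, but only 7 are allowed.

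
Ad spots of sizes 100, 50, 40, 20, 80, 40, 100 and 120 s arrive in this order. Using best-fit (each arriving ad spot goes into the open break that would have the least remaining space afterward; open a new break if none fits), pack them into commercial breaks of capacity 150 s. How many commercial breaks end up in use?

  100 → break 1 (new)  [load 100/150]
  50 → break 1  [load 150/150]
  40 → break 2 (new)  [load 40/150]
  20 → break 2  [load 60/150]
  80 → break 2  [load 140/150]
  40 → break 3 (new)  [load 40/150]
  100 → break 3  [load 140/150]
  120 → break 4 (new)  [load 120/150]
4 commercial breaks opened.

4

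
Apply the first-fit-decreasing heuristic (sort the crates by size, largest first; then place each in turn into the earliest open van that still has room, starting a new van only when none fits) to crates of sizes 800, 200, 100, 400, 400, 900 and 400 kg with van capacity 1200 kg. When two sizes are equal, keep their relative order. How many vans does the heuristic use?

3

Sorted descending: 900, 800, 400, 400, 400, 200, 100.
  900 → van 1 (new)  [load 900/1200]
  800 → van 2 (new)  [load 800/1200]
  400 → van 2  [load 1200/1200]
  400 → van 3 (new)  [load 400/1200]
  400 → van 3  [load 800/1200]
  200 → van 1  [load 1100/1200]
  100 → van 1  [load 1200/1200]
3 vans opened.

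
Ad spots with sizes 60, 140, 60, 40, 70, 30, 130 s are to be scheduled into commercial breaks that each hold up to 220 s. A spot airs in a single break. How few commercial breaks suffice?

3

Total = 140 + 130 + 70 + 60 + 60 + 40 + 30 = 530 s.
Lower bound: ⌈530/220⌉ = 3 commercial breaks.
A packing using 3 commercial breaks:
  break 1: 140 + 70 = 210
  break 2: 130 + 60 + 30 = 220
  break 3: 60 + 40 = 100
This matches the lower bound, so 3 is optimal.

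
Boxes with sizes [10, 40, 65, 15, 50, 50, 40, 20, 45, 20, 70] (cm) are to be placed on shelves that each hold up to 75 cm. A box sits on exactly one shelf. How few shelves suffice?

Total = 70 + 65 + 50 + 50 + 45 + 40 + 40 + 20 + 20 + 15 + 10 = 425 cm.
Lower bound: ⌈425/75⌉ = 6 shelves.
Also, 7 boxes each exceed 75/2 cm, and no two of those can share a shelf, so at least 7 shelves are needed.
A packing using 7 shelves:
  shelf 1: 70 = 70
  shelf 2: 65 + 10 = 75
  shelf 3: 50 + 20 = 70
  shelf 4: 50 + 20 = 70
  shelf 5: 45 + 15 = 60
  shelf 6: 40 = 40
  shelf 7: 40 = 40
This matches the lower bound, so 7 is optimal.

7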